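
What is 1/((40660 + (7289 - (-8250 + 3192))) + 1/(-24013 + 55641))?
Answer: 31628/1676505397 ≈ 1.8865e-5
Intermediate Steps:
1/((40660 + (7289 - (-8250 + 3192))) + 1/(-24013 + 55641)) = 1/((40660 + (7289 - 1*(-5058))) + 1/31628) = 1/((40660 + (7289 + 5058)) + 1/31628) = 1/((40660 + 12347) + 1/31628) = 1/(53007 + 1/31628) = 1/(1676505397/31628) = 31628/1676505397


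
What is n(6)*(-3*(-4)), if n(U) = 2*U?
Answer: 144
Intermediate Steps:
n(6)*(-3*(-4)) = (2*6)*(-3*(-4)) = 12*12 = 144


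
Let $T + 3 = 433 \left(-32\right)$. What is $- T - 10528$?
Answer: $3331$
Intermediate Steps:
$T = -13859$ ($T = -3 + 433 \left(-32\right) = -3 - 13856 = -13859$)
$- T - 10528 = \left(-1\right) \left(-13859\right) - 10528 = 13859 - 10528 = 3331$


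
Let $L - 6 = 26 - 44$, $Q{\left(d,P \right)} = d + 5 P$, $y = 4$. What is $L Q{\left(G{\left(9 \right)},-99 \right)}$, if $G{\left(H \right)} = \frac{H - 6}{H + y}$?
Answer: $\frac{77184}{13} \approx 5937.2$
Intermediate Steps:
$G{\left(H \right)} = \frac{-6 + H}{4 + H}$ ($G{\left(H \right)} = \frac{H - 6}{H + 4} = \frac{-6 + H}{4 + H}$)
$L = -12$ ($L = 6 + \left(26 - 44\right) = 6 - 18 = -12$)
$L Q{\left(G{\left(9 \right)},-99 \right)} = - 12 \left(\frac{-6 + 9}{4 + 9} + 5 \left(-99\right)\right) = - 12 \left(\frac{1}{13} \cdot 3 - 495\right) = - 12 \left(\frac{3}{13} - 495\right) = \left(-12\right) \left(- \frac{6432}{13}\right) = \frac{77184}{13}$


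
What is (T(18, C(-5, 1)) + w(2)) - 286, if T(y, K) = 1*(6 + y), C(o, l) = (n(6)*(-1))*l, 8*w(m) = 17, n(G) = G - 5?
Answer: -2079/8 ≈ -259.88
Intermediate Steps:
n(G) = -5 + G
w(m) = 17/8 (w(m) = (⅛)*17 = 17/8)
C(o, l) = -l (C(o, l) = ((-5 + 6)*(-1))*l = (1*(-1))*l = -l)
T(y, K) = 6 + y
(T(18, C(-5, 1)) + w(2)) - 286 = ((6 + 18) + 17/8) - 286 = (24 + 17/8) - 286 = 209/8 - 286 = -2079/8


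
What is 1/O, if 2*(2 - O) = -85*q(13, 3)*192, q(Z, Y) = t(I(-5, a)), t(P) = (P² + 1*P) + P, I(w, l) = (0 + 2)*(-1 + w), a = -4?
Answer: 1/979202 ≈ 1.0212e-6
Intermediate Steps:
I(w, l) = -2 + 2*w (I(w, l) = 2*(-1 + w) = -2 + 2*w)
t(P) = P² + 2*P (t(P) = (P² + P) + P = (P + P²) + P = P² + 2*P)
q(Z, Y) = 120 (q(Z, Y) = (-2 + 2*(-5))*(2 + (-2 + 2*(-5))) = (-2 - 10)*(2 + (-2 - 10)) = -12*(2 - 12) = -12*(-10) = 120)
O = 979202 (O = 2 - (-85*120)*192/2 = 2 - (-5100)*192 = 2 - ½*(-1958400) = 2 + 979200 = 979202)
1/O = 1/979202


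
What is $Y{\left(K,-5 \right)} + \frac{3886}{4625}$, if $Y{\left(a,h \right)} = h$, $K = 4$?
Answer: $- \frac{19239}{4625} \approx -4.1598$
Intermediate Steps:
$Y{\left(K,-5 \right)} + \frac{3886}{4625} = -5 + \frac{3886}{4625} = - \frac{19239}{4625}$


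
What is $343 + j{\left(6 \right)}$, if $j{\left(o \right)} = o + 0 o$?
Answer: $349$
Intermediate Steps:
$j{\left(o \right)} = o$ ($j{\left(o \right)} = o + 0 = o$)
$343 + j{\left(6 \right)} = 343 + 6 = 349$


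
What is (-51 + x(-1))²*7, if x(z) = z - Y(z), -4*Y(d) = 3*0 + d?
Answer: 305767/16 ≈ 19110.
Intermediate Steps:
Y(d) = -d/4 (Y(d) = -(3*0 + d)/4 = -(0 + d)/4 = -d/4)
x(z) = 5*z/4 (x(z) = z - (-1)*z/4 = z + z/4 = 5*z/4)
(-51 + x(-1))²*7 = (-51 + (5/4)*(-1))²*7 = (-51 - 5/4)²*7 = (-209/4)²*7 = (43681/16)*7 = 305767/16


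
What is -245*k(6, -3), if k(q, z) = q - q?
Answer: 0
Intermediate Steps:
k(q, z) = 0
-245*k(6, -3) = -245*0 = 0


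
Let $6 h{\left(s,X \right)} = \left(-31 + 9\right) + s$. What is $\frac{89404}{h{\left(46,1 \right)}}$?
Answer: $22351$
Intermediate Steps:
$h{\left(s,X \right)} = - \frac{11}{3} + \frac{s}{6}$ ($h{\left(s,X \right)} = \frac{\left(-31 + 9\right) + s}{6} = \frac{-22 + s}{6} = - \frac{11}{3} + \frac{s}{6}$)
$\frac{89404}{h{\left(46,1 \right)}} = \frac{89404}{- \frac{11}{3} + \frac{1}{6} \cdot 46} = \frac{89404}{- \frac{11}{3} + \frac{23}{3}} = \frac{89404}{4} = 89404 \cdot \frac{1}{4} = 22351$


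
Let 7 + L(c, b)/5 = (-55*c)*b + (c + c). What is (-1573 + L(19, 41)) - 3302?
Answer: -218945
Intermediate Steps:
L(c, b) = -35 + 10*c - 275*b*c (L(c, b) = -35 + 5*((-55*c)*b + (c + c)) = -35 + 5*(-55*b*c + 2*c) = -35 + 5*(2*c - 55*b*c) = -35 + (10*c - 275*b*c) = -35 + 10*c - 275*b*c)
(-1573 + L(19, 41)) - 3302 = (-1573 + (-35 + 10*19 - 275*41*19)) - 3302 = (-1573 + (-35 + 190 - 214225)) - 3302 = (-1573 - 214070) - 3302 = -215643 - 3302 = -218945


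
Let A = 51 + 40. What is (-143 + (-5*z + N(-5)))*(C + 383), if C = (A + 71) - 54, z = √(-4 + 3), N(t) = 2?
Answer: -69231 - 2455*I ≈ -69231.0 - 2455.0*I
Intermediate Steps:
A = 91
z = I (z = √(-1) = I ≈ 1.0*I)
C = 108 (C = (91 + 71) - 54 = 162 - 54 = 108)
(-143 + (-5*z + N(-5)))*(C + 383) = (-143 + (-5*I + 2))*(108 + 383) = (-143 + (2 - 5*I))*491 = (-141 - 5*I)*491 = -69231 - 2455*I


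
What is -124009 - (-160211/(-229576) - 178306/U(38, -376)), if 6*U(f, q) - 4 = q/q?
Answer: 103260417561/1147880 ≈ 89958.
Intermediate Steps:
U(f, q) = 5/6 (U(f, q) = 2/3 + (q/q)/6 = 2/3 + (1/6)*1 = 2/3 + 1/6 = 5/6)
-124009 - (-160211/(-229576) - 178306/U(38, -376)) = -124009 - (-160211/(-229576) - 178306/5/6) = -124009 - (-160211*(-1/229576) - 178306*6/5) = -124009 - (160211/229576 - 1069836/5) = -124009 - 1*(-245607868481/1147880) = -124009 + 245607868481/1147880 = 103260417561/1147880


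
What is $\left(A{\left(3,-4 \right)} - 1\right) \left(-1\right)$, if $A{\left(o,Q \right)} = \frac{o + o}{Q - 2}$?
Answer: $2$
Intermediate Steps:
$A{\left(o,Q \right)} = \frac{2 o}{-2 + Q}$
$\left(A{\left(3,-4 \right)} - 1\right) \left(-1\right) = \left(2 \cdot 3 \frac{1}{-2 - 4} - 1\right) \left(-1\right) = \left(2 \cdot 3 \frac{1}{-6} - 1\right) \left(-1\right) = \left(2 \cdot 3 \left(- \frac{1}{6}\right) - 1\right) \left(-1\right) = \left(-1 - 1\right) \left(-1\right) = \left(-2\right) \left(-1\right) = 2$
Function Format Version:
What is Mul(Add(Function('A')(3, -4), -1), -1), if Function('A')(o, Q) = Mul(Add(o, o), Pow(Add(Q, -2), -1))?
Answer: 2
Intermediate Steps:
Function('A')(o, Q) = Mul(2, o, Pow(Add(-2, Q), -1)) (Function('A')(o, Q) = Mul(Mul(2, o), Pow(Add(-2, Q), -1)) = Mul(2, o, Pow(Add(-2, Q), -1)))
Mul(Add(Function('A')(3, -4), -1), -1) = Mul(Add(Mul(2, 3, Pow(Add(-2, -4), -1)), -1), -1) = Mul(Add(Mul(2, 3, Pow(-6, -1)), -1), -1) = Mul(Add(Mul(2, 3, Rational(-1, 6)), -1), -1) = Mul(Add(-1, -1), -1) = Mul(-2, -1) = 2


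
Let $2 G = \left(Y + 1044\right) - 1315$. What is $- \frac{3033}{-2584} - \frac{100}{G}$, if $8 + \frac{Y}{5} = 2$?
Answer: $\frac{1429733}{777784} \approx 1.8382$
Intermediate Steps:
$Y = -30$ ($Y = -40 + 5 \cdot 2 = -40 + 10 = -30$)
$G = - \frac{301}{2}$ ($G = \frac{\left(-30 + 1044\right) - 1315}{2} = \frac{1014 - 1315}{2} = \frac{1}{2} \left(-301\right) = - \frac{301}{2} \approx -150.5$)
$- \frac{3033}{-2584} - \frac{100}{G} = - \frac{3033}{-2584} - \frac{100}{- \frac{301}{2}} = \left(-3033\right) \left(- \frac{1}{2584}\right) - - \frac{200}{301} = \frac{3033}{2584} + \frac{200}{301} = \frac{1429733}{777784}$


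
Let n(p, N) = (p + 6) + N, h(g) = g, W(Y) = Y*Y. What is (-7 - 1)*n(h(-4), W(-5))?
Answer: -216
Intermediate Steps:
W(Y) = Y²
n(p, N) = 6 + N + p (n(p, N) = (6 + p) + N = 6 + N + p)
(-7 - 1)*n(h(-4), W(-5)) = (-7 - 1)*(6 + (-5)² - 4) = -8*(6 + 25 - 4) = -8*27 = -216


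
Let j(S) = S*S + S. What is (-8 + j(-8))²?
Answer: 2304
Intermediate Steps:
j(S) = S + S² (j(S) = S² + S = S + S²)
(-8 + j(-8))² = (-8 - 8*(1 - 8))² = (-8 - 8*(-7))² = (-8 + 56)² = 48² = 2304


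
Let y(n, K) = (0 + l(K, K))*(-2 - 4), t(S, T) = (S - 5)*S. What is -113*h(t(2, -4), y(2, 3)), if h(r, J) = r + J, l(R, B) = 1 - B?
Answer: -678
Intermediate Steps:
t(S, T) = S*(-5 + S) (t(S, T) = (-5 + S)*S = S*(-5 + S))
y(n, K) = -6 + 6*K (y(n, K) = (0 + (1 - K))*(-2 - 4) = (1 - K)*(-6) = -6 + 6*K)
h(r, J) = J + r
-113*h(t(2, -4), y(2, 3)) = -113*((-6 + 6*3) + 2*(-5 + 2)) = -113*((-6 + 18) + 2*(-3)) = -113*(12 - 6) = -113*6 = -678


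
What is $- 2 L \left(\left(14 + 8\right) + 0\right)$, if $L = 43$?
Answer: $-1892$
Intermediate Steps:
$- 2 L \left(\left(14 + 8\right) + 0\right) = \left(-2\right) 43 \left(\left(14 + 8\right) + 0\right) = - 86 \left(22 + 0\right) = \left(-86\right) 22 = -1892$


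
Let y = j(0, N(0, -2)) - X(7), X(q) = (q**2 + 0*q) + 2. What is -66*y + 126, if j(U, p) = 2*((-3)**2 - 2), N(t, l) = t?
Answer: 2568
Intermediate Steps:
X(q) = 2 + q**2 (X(q) = (q**2 + 0) + 2 = q**2 + 2 = 2 + q**2)
j(U, p) = 14 (j(U, p) = 2*(9 - 2) = 2*7 = 14)
y = -37 (y = 14 - (2 + 7**2) = 14 - (2 + 49) = 14 - 1*51 = 14 - 51 = -37)
-66*y + 126 = -66*(-37) + 126 = 2442 + 126 = 2568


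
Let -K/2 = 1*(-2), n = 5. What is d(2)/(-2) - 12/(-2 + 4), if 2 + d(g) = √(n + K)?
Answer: -13/2 ≈ -6.5000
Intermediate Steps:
K = 4 (K = -2*(-2) = 4)
d(g) = 1 (d(g) = -2 + √(5 + 4) = -2 + √9 = -2 + 3 = 1)
d(2)/(-2) - 12/(-2 + 4) = 1/(-2) - 12/(-2 + 4) = 1*(-½) - 12/2 = -½ + (½)*(-12) = -½ - 6 = -13/2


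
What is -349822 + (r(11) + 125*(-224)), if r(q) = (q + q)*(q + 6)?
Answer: -377448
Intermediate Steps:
r(q) = 2*q*(6 + q) (r(q) = (2*q)*(6 + q) = 2*q*(6 + q))
-349822 + (r(11) + 125*(-224)) = -349822 + (2*11*(6 + 11) + 125*(-224)) = -349822 + (2*11*17 - 28000) = -349822 + (374 - 28000) = -349822 - 27626 = -377448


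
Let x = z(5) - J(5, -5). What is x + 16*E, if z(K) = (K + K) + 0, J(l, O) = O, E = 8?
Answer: 143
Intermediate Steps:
z(K) = 2*K (z(K) = 2*K + 0 = 2*K)
x = 15 (x = 2*5 - 1*(-5) = 10 + 5 = 15)
x + 16*E = 15 + 16*8 = 15 + 128 = 143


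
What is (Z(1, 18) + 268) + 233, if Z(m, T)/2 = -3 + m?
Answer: 497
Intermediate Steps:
Z(m, T) = -6 + 2*m (Z(m, T) = 2*(-3 + m) = -6 + 2*m)
(Z(1, 18) + 268) + 233 = ((-6 + 2*1) + 268) + 233 = ((-6 + 2) + 268) + 233 = (-4 + 268) + 233 = 264 + 233 = 497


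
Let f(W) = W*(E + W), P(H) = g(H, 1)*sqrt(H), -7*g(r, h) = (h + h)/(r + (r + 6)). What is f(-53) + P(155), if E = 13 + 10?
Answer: 1590 - sqrt(155)/1106 ≈ 1590.0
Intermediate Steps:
E = 23
g(r, h) = -2*h/(7*(6 + 2*r)) (g(r, h) = -(h + h)/(7*(r + (r + 6))) = -2*h/(7*(r + (6 + r))) = -2*h/(7*(6 + 2*r)))
P(H) = -sqrt(H)/(21 + 7*H) (P(H) = (-1*1/(21 + 7*H))*sqrt(H) = (-1/(21 + 7*H))*sqrt(H) = -sqrt(H)/(21 + 7*H))
f(W) = W*(23 + W)
f(-53) + P(155) = -53*(23 - 53) - sqrt(155)/(21 + 7*155) = -53*(-30) - sqrt(155)/(21 + 1085) = 1590 - 1*sqrt(155)/1106 = 1590 - 1*sqrt(155)*1/1106 = 1590 - sqrt(155)/1106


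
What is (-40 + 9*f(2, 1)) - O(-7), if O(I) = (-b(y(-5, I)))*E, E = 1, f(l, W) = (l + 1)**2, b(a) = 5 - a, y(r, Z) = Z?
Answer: 53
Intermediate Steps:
f(l, W) = (1 + l)**2
O(I) = -5 + I (O(I) = -(5 - I)*1 = (-5 + I)*1 = -5 + I)
(-40 + 9*f(2, 1)) - O(-7) = (-40 + 9*(1 + 2)**2) - (-5 - 7) = (-40 + 9*3**2) - 1*(-12) = (-40 + 9*9) + 12 = (-40 + 81) + 12 = 41 + 12 = 53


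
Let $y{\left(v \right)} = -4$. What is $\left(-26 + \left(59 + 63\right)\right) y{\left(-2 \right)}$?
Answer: $-384$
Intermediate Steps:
$\left(-26 + \left(59 + 63\right)\right) y{\left(-2 \right)} = \left(-26 + \left(59 + 63\right)\right) \left(-4\right) = \left(-26 + 122\right) \left(-4\right) = 96 \left(-4\right) = -384$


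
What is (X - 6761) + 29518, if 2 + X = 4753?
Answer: 27508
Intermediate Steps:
X = 4751 (X = -2 + 4753 = 4751)
(X - 6761) + 29518 = (4751 - 6761) + 29518 = -2010 + 29518 = 27508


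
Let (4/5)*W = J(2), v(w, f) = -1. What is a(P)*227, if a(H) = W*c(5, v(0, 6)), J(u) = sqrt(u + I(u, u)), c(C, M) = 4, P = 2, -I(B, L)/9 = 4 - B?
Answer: 4540*I ≈ 4540.0*I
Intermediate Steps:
I(B, L) = -36 + 9*B (I(B, L) = -9*(4 - B) = -36 + 9*B)
J(u) = sqrt(-36 + 10*u) (J(u) = sqrt(u + (-36 + 9*u)) = sqrt(-36 + 10*u))
W = 5*I (W = 5*sqrt(-36 + 10*2)/4 = 5*sqrt(-36 + 20)/4 = 5*sqrt(-16)/4 = 5*(4*I)/4 = 5*I ≈ 5.0*I)
a(H) = 20*I (a(H) = (5*I)*4 = 20*I)
a(P)*227 = (20*I)*227 = 4540*I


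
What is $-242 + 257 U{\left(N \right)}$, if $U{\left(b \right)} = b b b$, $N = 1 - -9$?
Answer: $256758$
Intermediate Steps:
$N = 10$ ($N = 1 + 9 = 10$)
$U{\left(b \right)} = b^{3}$ ($U{\left(b \right)} = b^{2} b = b^{3}$)
$-242 + 257 U{\left(N \right)} = -242 + 257 \cdot 10^{3} = -242 + 257 \cdot 1000 = -242 + 257000 = 256758$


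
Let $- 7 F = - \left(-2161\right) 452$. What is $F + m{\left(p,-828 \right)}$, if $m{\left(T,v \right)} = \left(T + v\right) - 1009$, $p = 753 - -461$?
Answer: $- \frac{981133}{7} \approx -1.4016 \cdot 10^{5}$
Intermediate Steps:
$p = 1214$ ($p = 753 + 461 = 1214$)
$m{\left(T,v \right)} = -1009 + T + v$
$F = - \frac{976772}{7}$ ($F = - \frac{\left(-1\right) \left(\left(-2161\right) 452\right)}{7} = - \frac{\left(-1\right) \left(-976772\right)}{7} = \left(- \frac{1}{7}\right) 976772 = - \frac{976772}{7} \approx -1.3954 \cdot 10^{5}$)
$F + m{\left(p,-828 \right)} = - \frac{976772}{7} - 623 = - \frac{981133}{7}$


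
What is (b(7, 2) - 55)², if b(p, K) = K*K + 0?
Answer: 2601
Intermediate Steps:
b(p, K) = K² (b(p, K) = K² + 0 = K²)
(b(7, 2) - 55)² = (2² - 55)² = (4 - 55)² = (-51)² = 2601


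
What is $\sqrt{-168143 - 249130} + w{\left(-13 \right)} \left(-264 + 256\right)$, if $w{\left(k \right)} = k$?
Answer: $104 + i \sqrt{417273} \approx 104.0 + 645.97 i$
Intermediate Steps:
$\sqrt{-168143 - 249130} + w{\left(-13 \right)} \left(-264 + 256\right) = \sqrt{-168143 - 249130} - 13 \left(-264 + 256\right) = \sqrt{-417273} - -104 = i \sqrt{417273} + 104 = 104 + i \sqrt{417273}$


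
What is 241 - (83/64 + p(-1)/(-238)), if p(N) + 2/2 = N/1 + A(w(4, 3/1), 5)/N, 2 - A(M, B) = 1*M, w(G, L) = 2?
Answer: 1825515/7616 ≈ 239.69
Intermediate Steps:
A(M, B) = 2 - M
p(N) = -1 + N (p(N) = -1 + (N/1 + (2 - 1*2)/N) = -1 + (N*1 + (2 - 2)/N) = -1 + (N + 0/N) = -1 + (N + 0) = -1 + N)
241 - (83/64 + p(-1)/(-238)) = 241 - (83/64 + (-1 - 1)/(-238)) = 241 - (83*(1/64) - 2*(-1/238)) = 241 - (83/64 + 1/119) = 241 - 1*9941/7616 = 241 - 9941/7616 = 1825515/7616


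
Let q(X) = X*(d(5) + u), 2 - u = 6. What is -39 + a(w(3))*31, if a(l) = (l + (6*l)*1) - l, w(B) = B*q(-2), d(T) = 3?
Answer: 1077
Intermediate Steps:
u = -4 (u = 2 - 1*6 = 2 - 6 = -4)
q(X) = -X (q(X) = X*(3 - 4) = X*(-1) = -X)
w(B) = 2*B (w(B) = B*(-1*(-2)) = B*2 = 2*B)
a(l) = 6*l (a(l) = (l + 6*l) - l = 7*l - l = 6*l)
-39 + a(w(3))*31 = -39 + (6*(2*3))*31 = -39 + (6*6)*31 = -39 + 36*31 = -39 + 1116 = 1077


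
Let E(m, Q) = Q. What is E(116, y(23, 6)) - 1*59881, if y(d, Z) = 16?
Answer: -59865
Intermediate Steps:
E(116, y(23, 6)) - 1*59881 = 16 - 1*59881 = 16 - 59881 = -59865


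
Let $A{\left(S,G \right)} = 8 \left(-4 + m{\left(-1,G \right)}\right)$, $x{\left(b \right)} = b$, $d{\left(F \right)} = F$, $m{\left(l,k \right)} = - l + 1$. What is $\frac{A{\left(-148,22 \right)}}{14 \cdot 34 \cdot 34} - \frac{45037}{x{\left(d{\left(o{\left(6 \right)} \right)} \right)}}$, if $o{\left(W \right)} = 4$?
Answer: $- \frac{91109859}{8092} \approx -11259.0$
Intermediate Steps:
$m{\left(l,k \right)} = 1 - l$
$A{\left(S,G \right)} = -16$ ($A{\left(S,G \right)} = 8 \left(-4 + \left(1 - -1\right)\right) = 8 \left(-4 + \left(1 + 1\right)\right) = 8 \left(-4 + 2\right) = 8 \left(-2\right) = -16$)
$\frac{A{\left(-148,22 \right)}}{14 \cdot 34 \cdot 34} - \frac{45037}{x{\left(d{\left(o{\left(6 \right)} \right)} \right)}} = - \frac{16}{14 \cdot 34 \cdot 34} - \frac{45037}{4} = - \frac{16}{476 \cdot 34} - \frac{45037}{4} = - \frac{16}{16184} - \frac{45037}{4} = \left(-16\right) \frac{1}{16184} - \frac{45037}{4} = - \frac{2}{2023} - \frac{45037}{4} = - \frac{91109859}{8092}$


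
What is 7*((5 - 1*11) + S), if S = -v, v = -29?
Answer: 161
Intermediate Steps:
S = 29 (S = -1*(-29) = 29)
7*((5 - 1*11) + S) = 7*((5 - 1*11) + 29) = 7*((5 - 11) + 29) = 7*(-6 + 29) = 7*23 = 161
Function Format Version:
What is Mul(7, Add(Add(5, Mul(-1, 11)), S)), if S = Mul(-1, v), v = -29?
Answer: 161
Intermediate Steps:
S = 29 (S = Mul(-1, -29) = 29)
Mul(7, Add(Add(5, Mul(-1, 11)), S)) = Mul(7, Add(Add(5, Mul(-1, 11)), 29)) = Mul(7, Add(Add(5, -11), 29)) = Mul(7, Add(-6, 29)) = Mul(7, 23) = 161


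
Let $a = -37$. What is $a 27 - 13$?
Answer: $-1012$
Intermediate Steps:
$a 27 - 13 = \left(-37\right) 27 - 13 = -999 - 13 = -1012$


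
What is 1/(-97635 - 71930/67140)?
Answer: -6714/655528583 ≈ -1.0242e-5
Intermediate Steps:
1/(-97635 - 71930/67140) = 1/(-97635 - 71930*1/67140) = 1/(-97635 - 7193/6714) = 1/(-655528583/6714) = -6714/655528583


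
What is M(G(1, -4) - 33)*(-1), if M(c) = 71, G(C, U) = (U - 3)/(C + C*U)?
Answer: -71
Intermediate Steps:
G(C, U) = (-3 + U)/(C + C*U)
M(G(1, -4) - 33)*(-1) = 71*(-1) = -71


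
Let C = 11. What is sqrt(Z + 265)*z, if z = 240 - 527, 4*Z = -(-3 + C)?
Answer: -287*sqrt(263) ≈ -4654.4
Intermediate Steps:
Z = -2 (Z = (-(-3 + 11))/4 = (-1*8)/4 = (1/4)*(-8) = -2)
z = -287
sqrt(Z + 265)*z = sqrt(-2 + 265)*(-287) = sqrt(263)*(-287) = -287*sqrt(263)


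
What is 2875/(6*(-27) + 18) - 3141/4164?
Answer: -1035317/49968 ≈ -20.720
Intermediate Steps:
2875/(6*(-27) + 18) - 3141/4164 = 2875/(-162 + 18) - 3141*1/4164 = 2875/(-144) - 1047/1388 = 2875*(-1/144) - 1047/1388 = -2875/144 - 1047/1388 = -1035317/49968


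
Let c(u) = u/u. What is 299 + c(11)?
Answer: 300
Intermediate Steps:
c(u) = 1
299 + c(11) = 299 + 1 = 300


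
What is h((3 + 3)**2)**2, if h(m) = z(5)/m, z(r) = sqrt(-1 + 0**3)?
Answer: -1/1296 ≈ -0.00077160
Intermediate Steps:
z(r) = I (z(r) = sqrt(-1 + 0) = sqrt(-1) = I)
h(m) = I/m
h((3 + 3)**2)**2 = (I/((3 + 3)**2))**2 = (I/(6**2))**2 = (I/36)**2 = -1/1296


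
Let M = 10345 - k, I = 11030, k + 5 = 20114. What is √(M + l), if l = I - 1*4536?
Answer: I*√3270 ≈ 57.184*I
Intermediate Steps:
k = 20109 (k = -5 + 20114 = 20109)
l = 6494 (l = 11030 - 1*4536 = 11030 - 4536 = 6494)
M = -9764 (M = 10345 - 1*20109 = 10345 - 20109 = -9764)
√(M + l) = √(-9764 + 6494) = √(-3270) = I*√3270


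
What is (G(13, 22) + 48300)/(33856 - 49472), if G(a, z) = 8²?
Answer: -12091/3904 ≈ -3.0971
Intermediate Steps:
G(a, z) = 64
(G(13, 22) + 48300)/(33856 - 49472) = (64 + 48300)/(33856 - 49472) = 48364/(-15616) = 48364*(-1/15616) = -12091/3904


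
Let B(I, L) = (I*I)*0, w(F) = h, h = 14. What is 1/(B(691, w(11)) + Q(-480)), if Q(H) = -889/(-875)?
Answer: 125/127 ≈ 0.98425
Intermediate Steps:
w(F) = 14
Q(H) = 127/125 (Q(H) = -889*(-1/875) = 127/125)
B(I, L) = 0 (B(I, L) = I²*0 = 0)
1/(B(691, w(11)) + Q(-480)) = 1/(0 + 127/125) = 1/(127/125) = 125/127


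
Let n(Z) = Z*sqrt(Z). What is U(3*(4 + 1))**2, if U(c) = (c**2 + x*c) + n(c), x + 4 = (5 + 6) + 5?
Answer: 167400 + 12150*sqrt(15) ≈ 2.1446e+5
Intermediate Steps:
n(Z) = Z**(3/2)
x = 12 (x = -4 + ((5 + 6) + 5) = -4 + (11 + 5) = -4 + 16 = 12)
U(c) = c**2 + c**(3/2) + 12*c (U(c) = (c**2 + 12*c) + c**(3/2) = c**2 + c**(3/2) + 12*c)
U(3*(4 + 1))**2 = ((3*(4 + 1))**2 + (3*(4 + 1))**(3/2) + 12*(3*(4 + 1)))**2 = ((3*5)**2 + (3*5)**(3/2) + 12*(3*5))**2 = (15**2 + 15**(3/2) + 12*15)**2 = (225 + 15*sqrt(15) + 180)**2 = (405 + 15*sqrt(15))**2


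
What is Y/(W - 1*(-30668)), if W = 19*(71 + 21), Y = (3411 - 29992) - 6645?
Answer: -16613/16208 ≈ -1.0250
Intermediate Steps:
Y = -33226 (Y = -26581 - 6645 = -33226)
W = 1748 (W = 19*92 = 1748)
Y/(W - 1*(-30668)) = -33226/(1748 - 1*(-30668)) = -33226/(1748 + 30668) = -33226/32416 = -33226*1/32416 = -16613/16208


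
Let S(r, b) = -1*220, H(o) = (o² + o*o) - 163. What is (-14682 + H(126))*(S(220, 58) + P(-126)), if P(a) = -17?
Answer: -4006959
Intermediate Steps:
H(o) = -163 + 2*o² (H(o) = (o² + o²) - 163 = 2*o² - 163 = -163 + 2*o²)
S(r, b) = -220
(-14682 + H(126))*(S(220, 58) + P(-126)) = (-14682 + (-163 + 2*126²))*(-220 - 17) = (-14682 + (-163 + 2*15876))*(-237) = (-14682 + (-163 + 31752))*(-237) = (-14682 + 31589)*(-237) = 16907*(-237) = -4006959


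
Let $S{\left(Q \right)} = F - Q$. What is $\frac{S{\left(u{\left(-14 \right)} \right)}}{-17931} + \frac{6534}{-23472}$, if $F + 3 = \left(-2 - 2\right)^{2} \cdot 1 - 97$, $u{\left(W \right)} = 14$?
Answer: $- \frac{6381161}{23382024} \approx -0.27291$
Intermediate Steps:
$F = -84$ ($F = -3 - \left(97 - \left(-2 - 2\right)^{2} \cdot 1\right) = -3 - \left(97 - \left(-4\right)^{2} \cdot 1\right) = -3 + \left(16 \cdot 1 - 97\right) = -3 + \left(16 - 97\right) = -3 - 81 = -84$)
$S{\left(Q \right)} = -84 - Q$
$\frac{S{\left(u{\left(-14 \right)} \right)}}{-17931} + \frac{6534}{-23472} = \frac{-84 - 14}{-17931} + \frac{6534}{-23472} = \left(-84 - 14\right) \left(- \frac{1}{17931}\right) + 6534 \left(- \frac{1}{23472}\right) = \left(-98\right) \left(- \frac{1}{17931}\right) - \frac{363}{1304} = \frac{98}{17931} - \frac{363}{1304} = - \frac{6381161}{23382024}$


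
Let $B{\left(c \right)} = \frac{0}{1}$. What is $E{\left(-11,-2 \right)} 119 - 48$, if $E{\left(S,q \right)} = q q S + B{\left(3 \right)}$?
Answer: $-5284$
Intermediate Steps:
$B{\left(c \right)} = 0$ ($B{\left(c \right)} = 0 \cdot 1 = 0$)
$E{\left(S,q \right)} = S q^{2}$ ($E{\left(S,q \right)} = q q S + 0 = q^{2} S + 0 = S q^{2} + 0 = S q^{2}$)
$E{\left(-11,-2 \right)} 119 - 48 = - 11 \left(-2\right)^{2} \cdot 119 - 48 = \left(-11\right) 4 \cdot 119 - 48 = \left(-44\right) 119 - 48 = -5236 - 48 = -5284$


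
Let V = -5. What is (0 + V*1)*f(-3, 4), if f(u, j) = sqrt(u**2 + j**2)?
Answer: -25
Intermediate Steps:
f(u, j) = sqrt(j**2 + u**2)
(0 + V*1)*f(-3, 4) = (0 - 5*1)*sqrt(4**2 + (-3)**2) = (0 - 5)*sqrt(16 + 9) = -5*sqrt(25) = -5*5 = -25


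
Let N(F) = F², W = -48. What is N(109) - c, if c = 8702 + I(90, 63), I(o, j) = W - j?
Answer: 3290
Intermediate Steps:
I(o, j) = -48 - j
c = 8591 (c = 8702 + (-48 - 1*63) = 8702 + (-48 - 63) = 8702 - 111 = 8591)
N(109) - c = 109² - 1*8591 = 11881 - 8591 = 3290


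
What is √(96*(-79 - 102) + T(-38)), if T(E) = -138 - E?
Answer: 2*I*√4369 ≈ 132.2*I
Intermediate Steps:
√(96*(-79 - 102) + T(-38)) = √(96*(-79 - 102) + (-138 - 1*(-38))) = √(96*(-181) + (-138 + 38)) = √(-17376 - 100) = √(-17476) = 2*I*√4369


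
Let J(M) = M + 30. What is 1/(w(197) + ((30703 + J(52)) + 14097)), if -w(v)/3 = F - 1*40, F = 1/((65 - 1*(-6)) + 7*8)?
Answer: 127/5715251 ≈ 2.2221e-5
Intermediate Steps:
J(M) = 30 + M
F = 1/127 (F = 1/((65 + 6) + 56) = 1/(71 + 56) = 1/127 ≈ 0.0078740)
w(v) = 15237/127 (w(v) = -3*(1/127 - 1*40) = -3*(1/127 - 40) = -3*(-5079/127) = 15237/127)
1/(w(197) + ((30703 + J(52)) + 14097)) = 1/(15237/127 + ((30703 + (30 + 52)) + 14097)) = 1/(15237/127 + ((30703 + 82) + 14097)) = 1/(15237/127 + (30785 + 14097)) = 1/(15237/127 + 44882) = 1/(5715251/127) = 127/5715251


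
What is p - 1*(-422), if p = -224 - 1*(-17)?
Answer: 215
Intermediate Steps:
p = -207 (p = -224 + 17 = -207)
p - 1*(-422) = -207 - 1*(-422) = -207 + 422 = 215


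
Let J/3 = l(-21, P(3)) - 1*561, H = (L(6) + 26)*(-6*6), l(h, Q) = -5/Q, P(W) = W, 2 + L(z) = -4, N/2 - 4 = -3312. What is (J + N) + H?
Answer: -9024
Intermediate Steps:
N = -6616 (N = 8 + 2*(-3312) = 8 - 6624 = -6616)
L(z) = -6 (L(z) = -2 - 4 = -6)
H = -720 (H = (-6 + 26)*(-6*6) = 20*(-36) = -720)
J = -1688 (J = 3*(-5/3 - 1*561) = 3*(-5*⅓ - 561) = 3*(-5/3 - 561) = 3*(-1688/3) = -1688)
(J + N) + H = (-1688 - 6616) - 720 = -8304 - 720 = -9024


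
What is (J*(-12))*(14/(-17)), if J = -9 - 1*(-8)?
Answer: -168/17 ≈ -9.8824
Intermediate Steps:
J = -1 (J = -9 + 8 = -1)
(J*(-12))*(14/(-17)) = (-1*(-12))*(14/(-17)) = 12*(14*(-1/17)) = 12*(-14/17) = -168/17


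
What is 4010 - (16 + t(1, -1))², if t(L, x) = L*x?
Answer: 3785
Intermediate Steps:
4010 - (16 + t(1, -1))² = 4010 - (16 + 1*(-1))² = 4010 - (16 - 1)² = 4010 - 1*15² = 4010 - 1*225 = 4010 - 225 = 3785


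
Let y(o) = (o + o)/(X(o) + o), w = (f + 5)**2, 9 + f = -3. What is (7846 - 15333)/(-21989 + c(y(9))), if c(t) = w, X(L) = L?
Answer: 7487/21940 ≈ 0.34125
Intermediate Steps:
f = -12 (f = -9 - 3 = -12)
w = 49 (w = (-12 + 5)**2 = (-7)**2 = 49)
y(o) = 1 (y(o) = (o + o)/(o + o) = (2*o)/((2*o)) = (2*o)*(1/(2*o)) = 1)
c(t) = 49
(7846 - 15333)/(-21989 + c(y(9))) = (7846 - 15333)/(-21989 + 49) = -7487/(-21940) = -7487*(-1/21940) = 7487/21940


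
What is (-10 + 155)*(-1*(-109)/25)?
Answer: 3161/5 ≈ 632.20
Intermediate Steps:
(-10 + 155)*(-1*(-109)/25) = 145*(109*(1/25)) = 145*(109/25) = 3161/5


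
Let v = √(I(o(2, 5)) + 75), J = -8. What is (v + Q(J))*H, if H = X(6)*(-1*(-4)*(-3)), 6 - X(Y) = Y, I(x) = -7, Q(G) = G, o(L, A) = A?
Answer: 0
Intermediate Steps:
X(Y) = 6 - Y
v = 2*√17 (v = √(-7 + 75) = √68 = 2*√17 ≈ 8.2462)
H = 0 (H = (6 - 1*6)*(-1*(-4)*(-3)) = (6 - 6)*(4*(-3)) = 0*(-12) = 0)
(v + Q(J))*H = (2*√17 - 8)*0 = (-8 + 2*√17)*0 = 0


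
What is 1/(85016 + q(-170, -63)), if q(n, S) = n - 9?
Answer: 1/84837 ≈ 1.1787e-5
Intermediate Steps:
q(n, S) = -9 + n
1/(85016 + q(-170, -63)) = 1/(85016 + (-9 - 170)) = 1/(85016 - 179) = 1/84837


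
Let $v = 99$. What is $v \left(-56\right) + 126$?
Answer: $-5418$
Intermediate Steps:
$v \left(-56\right) + 126 = 99 \left(-56\right) + 126 = -5544 + 126 = -5418$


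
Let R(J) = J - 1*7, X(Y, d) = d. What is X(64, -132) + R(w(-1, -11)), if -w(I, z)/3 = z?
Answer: -106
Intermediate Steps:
w(I, z) = -3*z
R(J) = -7 + J (R(J) = J - 7 = -7 + J)
X(64, -132) + R(w(-1, -11)) = -132 + (-7 - 3*(-11)) = -132 + (-7 + 33) = -132 + 26 = -106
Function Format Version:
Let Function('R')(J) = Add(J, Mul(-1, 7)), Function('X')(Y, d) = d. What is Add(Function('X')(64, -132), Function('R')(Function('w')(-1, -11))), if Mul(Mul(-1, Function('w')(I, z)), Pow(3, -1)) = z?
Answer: -106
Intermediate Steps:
Function('w')(I, z) = Mul(-3, z)
Function('R')(J) = Add(-7, J) (Function('R')(J) = Add(J, -7) = Add(-7, J))
Add(Function('X')(64, -132), Function('R')(Function('w')(-1, -11))) = Add(-132, Add(-7, Mul(-3, -11))) = Add(-132, Add(-7, 33)) = Add(-132, 26) = -106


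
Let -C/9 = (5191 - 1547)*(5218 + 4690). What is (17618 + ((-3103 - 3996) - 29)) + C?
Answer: -324932278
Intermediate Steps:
C = -324942768 (C = -9*(5191 - 1547)*(5218 + 4690) = -32796*9908 = -9*36104752 = -324942768)
(17618 + ((-3103 - 3996) - 29)) + C = (17618 + ((-3103 - 3996) - 29)) - 324942768 = (17618 + (-7099 - 29)) - 324942768 = (17618 - 7128) - 324942768 = 10490 - 324942768 = -324932278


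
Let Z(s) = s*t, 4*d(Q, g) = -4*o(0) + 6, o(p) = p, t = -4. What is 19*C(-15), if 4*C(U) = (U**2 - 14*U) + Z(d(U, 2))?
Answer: 8151/4 ≈ 2037.8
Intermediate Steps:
d(Q, g) = 3/2 (d(Q, g) = (-4*0 + 6)/4 = (0 + 6)/4 = (1/4)*6 = 3/2)
Z(s) = -4*s (Z(s) = s*(-4) = -4*s)
C(U) = -3/2 - 7*U/2 + U**2/4 (C(U) = ((U**2 - 14*U) - 4*3/2)/4 = ((U**2 - 14*U) - 6)/4 = (-6 + U**2 - 14*U)/4 = -3/2 - 7*U/2 + U**2/4)
19*C(-15) = 19*(-3/2 - 7/2*(-15) + (1/4)*(-15)**2) = 19*(-3/2 + 105/2 + (1/4)*225) = 19*(-3/2 + 105/2 + 225/4) = 19*(429/4) = 8151/4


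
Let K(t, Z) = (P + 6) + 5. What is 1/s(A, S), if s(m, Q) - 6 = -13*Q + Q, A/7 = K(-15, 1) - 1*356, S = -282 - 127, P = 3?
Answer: 1/4914 ≈ 0.00020350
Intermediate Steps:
K(t, Z) = 14 (K(t, Z) = (3 + 6) + 5 = 9 + 5 = 14)
S = -409
A = -2394 (A = 7*(14 - 1*356) = 7*(14 - 356) = 7*(-342) = -2394)
s(m, Q) = 6 - 12*Q (s(m, Q) = 6 + (-13*Q + Q) = 6 - 12*Q)
1/s(A, S) = 1/(6 - 12*(-409)) = 1/(6 + 4908) = 1/4914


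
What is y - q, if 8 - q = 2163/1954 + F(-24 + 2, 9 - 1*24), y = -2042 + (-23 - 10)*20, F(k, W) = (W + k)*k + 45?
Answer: -3614691/1954 ≈ -1849.9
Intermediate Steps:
F(k, W) = 45 + k*(W + k) (F(k, W) = k*(W + k) + 45 = 45 + k*(W + k))
y = -2702 (y = -2042 - 33*20 = -2042 - 660 = -2702)
q = -1665017/1954 (q = 8 - (2163/1954 + (45 + (-24 + 2)² + (9 - 1*24)*(-24 + 2))) = 8 - (2163*(1/1954) + (45 + (-22)² + (9 - 24)*(-22))) = 8 - (2163/1954 + (45 + 484 - 15*(-22))) = 8 - (2163/1954 + (45 + 484 + 330)) = 8 - (2163/1954 + 859) = 8 - 1*1680649/1954 = 8 - 1680649/1954 = -1665017/1954 ≈ -852.11)
y - q = -2702 - 1*(-1665017/1954) = -2702 + 1665017/1954 = -3614691/1954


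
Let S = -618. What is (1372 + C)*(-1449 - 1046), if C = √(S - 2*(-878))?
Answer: -3423140 - 2495*√1138 ≈ -3.5073e+6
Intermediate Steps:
C = √1138 (C = √(-618 - 2*(-878)) = √(-618 + 1756) = √1138 ≈ 33.734)
(1372 + C)*(-1449 - 1046) = (1372 + √1138)*(-1449 - 1046) = (1372 + √1138)*(-2495) = -3423140 - 2495*√1138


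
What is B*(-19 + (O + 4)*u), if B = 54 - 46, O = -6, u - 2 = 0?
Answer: -184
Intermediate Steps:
u = 2 (u = 2 + 0 = 2)
B = 8
B*(-19 + (O + 4)*u) = 8*(-19 + (-6 + 4)*2) = 8*(-19 - 2*2) = 8*(-19 - 4) = 8*(-23) = -184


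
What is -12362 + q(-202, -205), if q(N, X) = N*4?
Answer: -13170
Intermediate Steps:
q(N, X) = 4*N
-12362 + q(-202, -205) = -12362 + 4*(-202) = -12362 - 808 = -13170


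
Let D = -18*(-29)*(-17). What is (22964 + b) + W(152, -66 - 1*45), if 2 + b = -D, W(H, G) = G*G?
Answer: 44157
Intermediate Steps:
W(H, G) = G**2
D = -8874 (D = 522*(-17) = -8874)
b = 8872 (b = -2 - 1*(-8874) = -2 + 8874 = 8872)
(22964 + b) + W(152, -66 - 1*45) = (22964 + 8872) + (-66 - 1*45)**2 = 31836 + (-66 - 45)**2 = 31836 + (-111)**2 = 31836 + 12321 = 44157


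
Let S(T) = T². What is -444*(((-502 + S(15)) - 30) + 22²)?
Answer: -78588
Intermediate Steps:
-444*(((-502 + S(15)) - 30) + 22²) = -444*(((-502 + 15²) - 30) + 22²) = -444*(((-502 + 225) - 30) + 484) = -444*((-277 - 30) + 484) = -444*(-307 + 484) = -444*177 = -78588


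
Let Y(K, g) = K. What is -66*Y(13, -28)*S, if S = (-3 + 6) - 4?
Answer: 858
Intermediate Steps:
S = -1 (S = 3 - 4 = -1)
-66*Y(13, -28)*S = -858*(-1) = -66*(-13) = 858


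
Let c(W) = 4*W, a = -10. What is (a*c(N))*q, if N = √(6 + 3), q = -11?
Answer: 1320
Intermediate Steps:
N = 3 (N = √9 = 3)
(a*c(N))*q = -40*3*(-11) = -10*12*(-11) = -120*(-11) = 1320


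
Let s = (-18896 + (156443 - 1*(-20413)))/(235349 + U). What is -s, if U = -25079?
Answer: -15796/21027 ≈ -0.75122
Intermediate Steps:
s = 15796/21027 (s = (-18896 + (156443 - 1*(-20413)))/(235349 - 25079) = (-18896 + (156443 + 20413))/210270 = (-18896 + 176856)*(1/210270) = 157960*(1/210270) = 15796/21027 ≈ 0.75122)
-s = -1*15796/21027 = -15796/21027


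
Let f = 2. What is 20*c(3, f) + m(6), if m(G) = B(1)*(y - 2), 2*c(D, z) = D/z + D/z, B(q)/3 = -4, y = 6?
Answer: -18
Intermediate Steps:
B(q) = -12 (B(q) = 3*(-4) = -12)
c(D, z) = D/z (c(D, z) = (D/z + D/z)/2 = (2*D/z)/2 = D/z)
m(G) = -48 (m(G) = -12*(6 - 2) = -12*4 = -48)
20*c(3, f) + m(6) = 20*(3/2) - 48 = 30 - 48 = -18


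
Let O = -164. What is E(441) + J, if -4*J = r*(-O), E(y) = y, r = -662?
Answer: 27583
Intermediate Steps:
J = 27142 (J = -(-331)*(-1*(-164))/2 = -(-331)*164/2 = -¼*(-108568) = 27142)
E(441) + J = 441 + 27142 = 27583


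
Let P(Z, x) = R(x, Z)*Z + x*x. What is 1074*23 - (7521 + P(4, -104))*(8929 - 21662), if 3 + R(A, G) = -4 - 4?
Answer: 232949471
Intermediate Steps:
R(A, G) = -11 (R(A, G) = -3 + (-4 - 4) = -3 - 8 = -11)
P(Z, x) = x² - 11*Z (P(Z, x) = -11*Z + x*x = -11*Z + x² = x² - 11*Z)
1074*23 - (7521 + P(4, -104))*(8929 - 21662) = 1074*23 - (7521 + ((-104)² - 11*4))*(8929 - 21662) = 24702 - (7521 + (10816 - 44))*(-12733) = 24702 - (7521 + 10772)*(-12733) = 24702 - 18293*(-12733) = 24702 - 1*(-232924769) = 24702 + 232924769 = 232949471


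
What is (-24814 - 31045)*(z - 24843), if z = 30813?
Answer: -333478230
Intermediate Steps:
(-24814 - 31045)*(z - 24843) = (-24814 - 31045)*(30813 - 24843) = -55859*5970 = -333478230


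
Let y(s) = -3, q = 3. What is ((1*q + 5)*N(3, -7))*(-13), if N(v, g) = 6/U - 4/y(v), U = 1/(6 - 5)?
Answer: -2288/3 ≈ -762.67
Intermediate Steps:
U = 1 (U = 1/1 = 1)
N(v, g) = 22/3 (N(v, g) = 6/1 - 4/(-3) = 6*1 - 4*(-⅓) = 6 + 4/3 = 22/3)
((1*q + 5)*N(3, -7))*(-13) = ((1*3 + 5)*(22/3))*(-13) = ((3 + 5)*(22/3))*(-13) = (8*(22/3))*(-13) = (176/3)*(-13) = -2288/3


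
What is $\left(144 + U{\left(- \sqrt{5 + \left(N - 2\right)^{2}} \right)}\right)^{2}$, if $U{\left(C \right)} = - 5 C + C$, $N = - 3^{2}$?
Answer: $22752 + 3456 \sqrt{14} \approx 35683.0$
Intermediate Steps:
$N = -9$ ($N = \left(-1\right) 9 = -9$)
$U{\left(C \right)} = - 4 C$
$\left(144 + U{\left(- \sqrt{5 + \left(N - 2\right)^{2}} \right)}\right)^{2} = \left(144 - 4 \left(- \sqrt{5 + \left(-9 - 2\right)^{2}}\right)\right)^{2} = \left(144 - 4 \left(- \sqrt{5 + \left(-11\right)^{2}}\right)\right)^{2} = \left(144 - 4 \left(- \sqrt{5 + 121}\right)\right)^{2} = \left(144 - 4 \left(- \sqrt{126}\right)\right)^{2} = \left(144 - 4 \left(- 3 \sqrt{14}\right)\right)^{2} = \left(144 + 12 \sqrt{14}\right)^{2}$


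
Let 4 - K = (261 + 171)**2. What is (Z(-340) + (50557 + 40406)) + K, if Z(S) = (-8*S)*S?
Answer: -1020457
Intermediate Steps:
K = -186620 (K = 4 - (261 + 171)**2 = 4 - 1*432**2 = 4 - 1*186624 = 4 - 186624 = -186620)
Z(S) = -8*S**2
(Z(-340) + (50557 + 40406)) + K = (-8*(-340)**2 + (50557 + 40406)) - 186620 = (-8*115600 + 90963) - 186620 = (-924800 + 90963) - 186620 = -833837 - 186620 = -1020457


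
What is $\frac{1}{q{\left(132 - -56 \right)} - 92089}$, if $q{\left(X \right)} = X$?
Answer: $- \frac{1}{91901} \approx -1.0881 \cdot 10^{-5}$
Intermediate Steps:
$\frac{1}{q{\left(132 - -56 \right)} - 92089} = \frac{1}{\left(132 - -56\right) - 92089} = \frac{1}{\left(132 + 56\right) - 92089} = \frac{1}{188 - 92089} = \frac{1}{-91901} = - \frac{1}{91901}$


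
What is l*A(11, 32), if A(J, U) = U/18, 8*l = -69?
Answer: -46/3 ≈ -15.333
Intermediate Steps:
l = -69/8 (l = (1/8)*(-69) = -69/8 ≈ -8.6250)
A(J, U) = U/18 (A(J, U) = U*(1/18) = U/18)
l*A(11, 32) = -23*32/48 = -69/8*16/9 = -46/3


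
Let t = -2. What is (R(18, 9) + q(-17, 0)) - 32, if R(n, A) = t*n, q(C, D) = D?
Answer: -68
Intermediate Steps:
R(n, A) = -2*n
(R(18, 9) + q(-17, 0)) - 32 = (-2*18 + 0) - 32 = (-36 + 0) - 32 = -36 - 32 = -68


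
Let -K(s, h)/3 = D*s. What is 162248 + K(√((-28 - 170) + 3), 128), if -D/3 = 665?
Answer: 162248 + 5985*I*√195 ≈ 1.6225e+5 + 83576.0*I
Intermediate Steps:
D = -1995 (D = -3*665 = -1995)
K(s, h) = 5985*s (K(s, h) = -(-5985)*s = 5985*s)
162248 + K(√((-28 - 170) + 3), 128) = 162248 + 5985*√((-28 - 170) + 3) = 162248 + 5985*√(-198 + 3) = 162248 + 5985*√(-195) = 162248 + 5985*(I*√195) = 162248 + 5985*I*√195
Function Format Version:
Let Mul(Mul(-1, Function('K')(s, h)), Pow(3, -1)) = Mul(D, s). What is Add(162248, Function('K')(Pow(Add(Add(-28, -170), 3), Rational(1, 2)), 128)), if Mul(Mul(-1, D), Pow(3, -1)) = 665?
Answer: Add(162248, Mul(5985, I, Pow(195, Rational(1, 2)))) ≈ Add(1.6225e+5, Mul(83576., I))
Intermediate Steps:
D = -1995 (D = Mul(-3, 665) = -1995)
Function('K')(s, h) = Mul(5985, s) (Function('K')(s, h) = Mul(-3, Mul(-1995, s)) = Mul(5985, s))
Add(162248, Function('K')(Pow(Add(Add(-28, -170), 3), Rational(1, 2)), 128)) = Add(162248, Mul(5985, Pow(Add(Add(-28, -170), 3), Rational(1, 2)))) = Add(162248, Mul(5985, Pow(Add(-198, 3), Rational(1, 2)))) = Add(162248, Mul(5985, Pow(-195, Rational(1, 2)))) = Add(162248, Mul(5985, Mul(I, Pow(195, Rational(1, 2))))) = Add(162248, Mul(5985, I, Pow(195, Rational(1, 2))))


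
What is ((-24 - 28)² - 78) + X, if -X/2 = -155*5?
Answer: 4176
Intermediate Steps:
X = 1550 (X = -(-310)*5 = -2*(-775) = 1550)
((-24 - 28)² - 78) + X = ((-24 - 28)² - 78) + 1550 = ((-52)² - 78) + 1550 = (2704 - 78) + 1550 = 2626 + 1550 = 4176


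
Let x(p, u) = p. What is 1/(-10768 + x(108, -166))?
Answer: -1/10660 ≈ -9.3809e-5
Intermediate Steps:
1/(-10768 + x(108, -166)) = 1/(-10768 + 108) = 1/(-10660) = -1/10660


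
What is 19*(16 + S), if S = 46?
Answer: 1178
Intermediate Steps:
19*(16 + S) = 19*(16 + 46) = 19*62 = 1178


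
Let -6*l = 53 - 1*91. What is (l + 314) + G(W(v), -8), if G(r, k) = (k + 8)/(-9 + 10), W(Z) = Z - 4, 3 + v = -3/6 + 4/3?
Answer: 961/3 ≈ 320.33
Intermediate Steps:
l = 19/3 (l = -(53 - 1*91)/6 = -(53 - 91)/6 = -⅙*(-38) = 19/3 ≈ 6.3333)
v = -13/6 (v = -3 + (-3/6 + 4/3) = -3 + (-3*⅙ + 4*(⅓)) = -3 + (-½ + 4/3) = -3 + ⅚ = -13/6 ≈ -2.1667)
W(Z) = -4 + Z
G(r, k) = 8 + k (G(r, k) = (8 + k)/1 = (8 + k)*1 = 8 + k)
(l + 314) + G(W(v), -8) = (19/3 + 314) + (8 - 8) = 961/3 + 0 = 961/3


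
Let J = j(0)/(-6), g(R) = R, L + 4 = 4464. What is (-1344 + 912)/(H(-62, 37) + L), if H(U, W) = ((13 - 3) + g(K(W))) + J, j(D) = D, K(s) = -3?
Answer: -144/1489 ≈ -0.096709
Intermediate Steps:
L = 4460 (L = -4 + 4464 = 4460)
J = 0 (J = 0/(-6) = 0*(-1/6) = 0)
H(U, W) = 7 (H(U, W) = ((13 - 3) - 3) + 0 = (10 - 3) + 0 = 7 + 0 = 7)
(-1344 + 912)/(H(-62, 37) + L) = (-1344 + 912)/(7 + 4460) = -432/4467 = -432*1/4467 = -144/1489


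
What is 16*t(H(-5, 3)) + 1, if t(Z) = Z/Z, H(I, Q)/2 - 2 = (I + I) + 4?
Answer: 17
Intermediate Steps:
H(I, Q) = 12 + 4*I (H(I, Q) = 4 + 2*((I + I) + 4) = 4 + 2*(2*I + 4) = 4 + 2*(4 + 2*I) = 4 + (8 + 4*I) = 12 + 4*I)
t(Z) = 1
16*t(H(-5, 3)) + 1 = 16*1 + 1 = 16 + 1 = 17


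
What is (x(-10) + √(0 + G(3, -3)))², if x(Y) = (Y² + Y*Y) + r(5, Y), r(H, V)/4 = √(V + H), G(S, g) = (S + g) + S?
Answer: (200 + √3 + 4*I*√5)² ≈ 40616.0 + 3608.7*I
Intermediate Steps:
G(S, g) = g + 2*S
r(H, V) = 4*√(H + V) (r(H, V) = 4*√(V + H) = 4*√(H + V))
x(Y) = 2*Y² + 4*√(5 + Y) (x(Y) = (Y² + Y*Y) + 4*√(5 + Y) = (Y² + Y²) + 4*√(5 + Y) = 2*Y² + 4*√(5 + Y))
(x(-10) + √(0 + G(3, -3)))² = ((2*(-10)² + 4*√(5 - 10)) + √(0 + (-3 + 2*3)))² = ((2*100 + 4*√(-5)) + √(0 + (-3 + 6)))² = ((200 + 4*(I*√5)) + √(0 + 3))² = ((200 + 4*I*√5) + √3)² = (200 + √3 + 4*I*√5)²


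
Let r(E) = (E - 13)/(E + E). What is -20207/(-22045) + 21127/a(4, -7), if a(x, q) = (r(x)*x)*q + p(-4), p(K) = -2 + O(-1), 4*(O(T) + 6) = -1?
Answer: 1864858111/2050185 ≈ 909.60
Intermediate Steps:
O(T) = -25/4 (O(T) = -6 + (¼)*(-1) = -6 - ¼ = -25/4)
p(K) = -33/4 (p(K) = -2 - 25/4 = -33/4)
r(E) = (-13 + E)/(2*E) (r(E) = (-13 + E)/((2*E)) = (-13 + E)*(1/(2*E)) = (-13 + E)/(2*E))
a(x, q) = -33/4 + q*(-13/2 + x/2) (a(x, q) = (((-13 + x)/(2*x))*x)*q - 33/4 = (-13/2 + x/2)*q - 33/4 = q*(-13/2 + x/2) - 33/4 = -33/4 + q*(-13/2 + x/2))
-20207/(-22045) + 21127/a(4, -7) = -20207/(-22045) + 21127/(-33/4 + (½)*(-7)*(-13 + 4)) = -20207*(-1/22045) + 21127/(-33/4 + (½)*(-7)*(-9)) = 20207/22045 + 21127/(-33/4 + 63/2) = 20207/22045 + 21127/(93/4) = 20207/22045 + 21127*(4/93) = 20207/22045 + 84508/93 = 1864858111/2050185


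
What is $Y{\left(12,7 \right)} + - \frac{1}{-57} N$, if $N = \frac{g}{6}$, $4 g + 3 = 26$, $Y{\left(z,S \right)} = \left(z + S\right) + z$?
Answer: $\frac{42431}{1368} \approx 31.017$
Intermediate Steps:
$Y{\left(z,S \right)} = S + 2 z$ ($Y{\left(z,S \right)} = \left(S + z\right) + z = S + 2 z$)
$g = \frac{23}{4}$ ($g = - \frac{3}{4} + \frac{1}{4} \cdot 26 = - \frac{3}{4} + \frac{13}{2} = \frac{23}{4} \approx 5.75$)
$N = \frac{23}{24}$ ($N = \frac{23}{4 \cdot 6} = \frac{23}{4} \cdot \frac{1}{6} = \frac{23}{24} \approx 0.95833$)
$Y{\left(12,7 \right)} + - \frac{1}{-57} N = \left(7 + 2 \cdot 12\right) + - \frac{1}{-57} \cdot \frac{23}{24} = \left(7 + 24\right) + \left(-1\right) \left(- \frac{1}{57}\right) \frac{23}{24} = 31 + \frac{1}{57} \cdot \frac{23}{24} = 31 + \frac{23}{1368} = \frac{42431}{1368}$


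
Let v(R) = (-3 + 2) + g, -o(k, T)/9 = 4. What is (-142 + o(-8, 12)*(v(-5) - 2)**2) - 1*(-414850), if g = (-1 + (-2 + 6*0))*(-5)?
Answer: 409524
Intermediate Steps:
o(k, T) = -36 (o(k, T) = -9*4 = -36)
g = 15 (g = (-1 + (-2 + 0))*(-5) = (-1 - 2)*(-5) = -3*(-5) = 15)
v(R) = 14 (v(R) = (-3 + 2) + 15 = -1 + 15 = 14)
(-142 + o(-8, 12)*(v(-5) - 2)**2) - 1*(-414850) = (-142 - 36*(14 - 2)**2) - 1*(-414850) = (-142 - 36*12**2) + 414850 = (-142 - 36*144) + 414850 = (-142 - 5184) + 414850 = -5326 + 414850 = 409524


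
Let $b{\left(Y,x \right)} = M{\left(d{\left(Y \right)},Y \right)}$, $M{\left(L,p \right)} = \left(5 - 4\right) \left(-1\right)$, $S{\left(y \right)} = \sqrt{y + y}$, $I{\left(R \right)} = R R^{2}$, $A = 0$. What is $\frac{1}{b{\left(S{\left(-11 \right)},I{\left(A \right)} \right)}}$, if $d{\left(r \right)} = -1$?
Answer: $-1$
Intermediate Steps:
$I{\left(R \right)} = R^{3}$
$S{\left(y \right)} = \sqrt{2} \sqrt{y}$ ($S{\left(y \right)} = \sqrt{2 y} = \sqrt{2} \sqrt{y}$)
$M{\left(L,p \right)} = -1$ ($M{\left(L,p \right)} = 1 \left(-1\right) = -1$)
$b{\left(Y,x \right)} = -1$
$\frac{1}{b{\left(S{\left(-11 \right)},I{\left(A \right)} \right)}} = \frac{1}{-1} = -1$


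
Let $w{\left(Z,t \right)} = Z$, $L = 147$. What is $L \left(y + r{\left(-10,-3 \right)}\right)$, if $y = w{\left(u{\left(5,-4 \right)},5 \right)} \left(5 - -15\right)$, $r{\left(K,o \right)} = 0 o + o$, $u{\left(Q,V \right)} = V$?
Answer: $-12201$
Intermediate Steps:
$r{\left(K,o \right)} = o$ ($r{\left(K,o \right)} = 0 + o = o$)
$y = -80$ ($y = - 4 \left(5 - -15\right) = - 4 \left(5 + 15\right) = \left(-4\right) 20 = -80$)
$L \left(y + r{\left(-10,-3 \right)}\right) = 147 \left(-80 - 3\right) = 147 \left(-83\right) = -12201$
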